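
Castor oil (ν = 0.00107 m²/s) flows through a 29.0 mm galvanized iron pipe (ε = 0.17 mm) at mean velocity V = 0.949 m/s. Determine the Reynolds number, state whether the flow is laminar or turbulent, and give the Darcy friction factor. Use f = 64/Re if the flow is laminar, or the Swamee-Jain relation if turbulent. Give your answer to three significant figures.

Re = VD/ν = 0.9490·0.0290/0.00107 = 25.7
Re < 2300 → laminar → f = 64/Re = 2.488

Re ≈ 25.7; laminar; f = 64/Re ≈ 2.49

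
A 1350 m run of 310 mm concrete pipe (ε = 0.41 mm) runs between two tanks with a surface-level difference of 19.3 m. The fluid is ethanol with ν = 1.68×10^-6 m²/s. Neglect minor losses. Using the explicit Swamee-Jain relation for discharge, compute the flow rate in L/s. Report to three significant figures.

Q ≈ 151 L/s

Swamee-Jain (Type II): Q = -0.965·√(gD⁵h_f/L)·ln[ε/(3.7D) + √(3.17ν²L/(gD³h_f))]
√(gD⁵h_f/L) = √(9.81·0.310⁵·19.3/1350) = 0.02004
ε/(3.7D) = 3.57×10^-4; √(3.17ν²L/(gD³h_f)) = 4.63×10^-5
Q = -0.965·0.02004·ln(4.037×10^-4) = 0.1511 m³/s
Check: V = 2.00 m/s, Re = 3.69×10^5, f = 0.02184, h_f = 19.4 m ≈ 19.3 m ✓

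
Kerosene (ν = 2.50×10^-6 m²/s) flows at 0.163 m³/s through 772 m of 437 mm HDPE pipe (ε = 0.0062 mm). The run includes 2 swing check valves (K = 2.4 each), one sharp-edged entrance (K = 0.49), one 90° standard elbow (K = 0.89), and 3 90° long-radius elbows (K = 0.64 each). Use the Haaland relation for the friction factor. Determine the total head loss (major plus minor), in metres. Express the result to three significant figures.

V = 4Q/(πD²) = 1.087 m/s; V²/2g = 0.06020 m
Re = 1.90×10^5, ε/D = 1.42×10^-5 → f = 0.01574 (Haaland)
Major: h_f = f(L/D)·V²/2g = 0.01574·1767·0.06020 = 1.674 m
Minor: ΣK = 8.10; h_m = ΣK·V²/2g = 0.4876 m
Total H_L = 1.674 + 0.4876 = 2.161 m

H_L ≈ 2.16 m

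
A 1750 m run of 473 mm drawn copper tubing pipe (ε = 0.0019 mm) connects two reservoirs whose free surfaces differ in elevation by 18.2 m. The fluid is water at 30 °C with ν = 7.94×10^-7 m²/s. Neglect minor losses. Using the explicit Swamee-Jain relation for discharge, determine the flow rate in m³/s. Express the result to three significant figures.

Swamee-Jain (Type II): Q = -0.965·√(gD⁵h_f/L)·ln[ε/(3.7D) + √(3.17ν²L/(gD³h_f))]
√(gD⁵h_f/L) = √(9.81·0.473⁵·18.2/1750) = 0.04915
ε/(3.7D) = 1.09×10^-6; √(3.17ν²L/(gD³h_f)) = 1.36×10^-5
Q = -0.965·0.04915·ln(1.469×10^-5) = 0.5278 m³/s
Check: V = 3.00 m/s, Re = 1.79×10^6, f = 0.01069, h_f = 18.2 m ≈ 18.2 m ✓

Q ≈ 0.528 m³/s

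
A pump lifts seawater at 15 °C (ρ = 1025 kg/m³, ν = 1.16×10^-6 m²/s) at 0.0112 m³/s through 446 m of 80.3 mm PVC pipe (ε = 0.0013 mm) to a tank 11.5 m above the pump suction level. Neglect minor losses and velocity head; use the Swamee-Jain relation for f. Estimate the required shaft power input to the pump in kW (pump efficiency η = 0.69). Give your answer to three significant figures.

V = 4Q/(πD²) = 2.212 m/s; Re = 1.53×10^5; ε/D = 1.62×10^-5; f = 0.01650
h_f = f(L/D)V²/2g = 22.85 m
Total head H = z + h_f = 11.5 + 22.85 = 34.35 m
P_hyd = ρgQH = 1025·9.81·0.0112·34.35 = 3.868 kW
P_shaft = P_hyd/η = 3.868/0.69 = 5.606 kW

P_shaft ≈ 5.61 kW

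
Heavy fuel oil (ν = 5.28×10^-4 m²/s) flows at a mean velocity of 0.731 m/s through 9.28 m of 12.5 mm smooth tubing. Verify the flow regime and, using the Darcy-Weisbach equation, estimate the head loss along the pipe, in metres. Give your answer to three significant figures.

h_f ≈ 74.8 m

Re = VD/ν = 0.731·0.01250/5.28×10^-4 = 17.3 → laminar (Re < 2300)
f = 64/Re = 3.698
h_f = f(L/D)V²/(2g) = 3.698·(9.28/0.01250)·0.731²/(2·9.81) = 74.78 m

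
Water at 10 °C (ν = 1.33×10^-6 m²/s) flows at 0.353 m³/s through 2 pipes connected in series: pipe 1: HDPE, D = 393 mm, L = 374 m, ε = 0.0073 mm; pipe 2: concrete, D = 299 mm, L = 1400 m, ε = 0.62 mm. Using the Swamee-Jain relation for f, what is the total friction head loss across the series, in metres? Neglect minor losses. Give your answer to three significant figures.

H ≈ 149 m

Pipe 1: V = 2.910 m/s, Re = 8.60×10^5, ε/D = 1.86×10^-5, f = 0.01231, h_1 = f(L/D)V²/2g = 5.058 m
Pipe 2: V = 5.027 m/s, Re = 1.13×10^6, ε/D = 0.00207, f = 0.02388, h_2 = f(L/D)V²/2g = 144.0 m
Series → Q common, losses add: H = Σh = 149.1 m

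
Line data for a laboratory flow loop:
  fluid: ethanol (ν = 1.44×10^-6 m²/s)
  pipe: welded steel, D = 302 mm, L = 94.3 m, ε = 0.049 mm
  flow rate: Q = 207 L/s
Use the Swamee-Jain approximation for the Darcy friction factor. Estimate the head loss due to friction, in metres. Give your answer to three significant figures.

V = 4Q/(πD²) = 4·0.207/(π·0.302²) = 2.890 m/s
Re = VD/ν = 2.890·0.302/1.44×10^-6 = 6.06×10^5 → turbulent
ε/D = 0.049/302 = 1.62×10^-4
Swamee-Jain: f = 0.01488
h_f = f(L/D)V²/(2g) = 0.01488·(94.3/0.302)·2.890²/(2·9.81) = 1.978 m

h_f ≈ 1.98 m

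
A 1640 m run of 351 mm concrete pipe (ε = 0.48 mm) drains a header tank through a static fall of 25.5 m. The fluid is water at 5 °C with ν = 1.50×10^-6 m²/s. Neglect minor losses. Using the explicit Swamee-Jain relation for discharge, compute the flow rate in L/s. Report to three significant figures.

Swamee-Jain (Type II): Q = -0.965·√(gD⁵h_f/L)·ln[ε/(3.7D) + √(3.17ν²L/(gD³h_f))]
√(gD⁵h_f/L) = √(9.81·0.351⁵·25.5/1640) = 0.02851
ε/(3.7D) = 3.70×10^-4; √(3.17ν²L/(gD³h_f)) = 3.29×10^-5
Q = -0.965·0.02851·ln(4.025×10^-4) = 0.2151 m³/s
Check: V = 2.22 m/s, Re = 5.20×10^5, f = 0.02180, h_f = 25.6 m ≈ 25.5 m ✓

Q ≈ 215 L/s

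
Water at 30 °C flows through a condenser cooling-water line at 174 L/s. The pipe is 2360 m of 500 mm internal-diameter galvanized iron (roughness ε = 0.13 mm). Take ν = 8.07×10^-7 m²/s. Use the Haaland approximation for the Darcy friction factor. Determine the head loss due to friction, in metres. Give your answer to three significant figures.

h_f ≈ 2.97 m

V = 4Q/(πD²) = 4·0.174/(π·0.500²) = 0.8862 m/s
Re = VD/ν = 0.8862·0.500/8.07×10^-7 = 5.49×10^5 → turbulent
ε/D = 0.13/500 = 2.60×10^-4
Haaland: f = 0.01572
h_f = f(L/D)V²/(2g) = 0.01572·(2360/0.500)·0.8862²/(2·9.81) = 2.970 m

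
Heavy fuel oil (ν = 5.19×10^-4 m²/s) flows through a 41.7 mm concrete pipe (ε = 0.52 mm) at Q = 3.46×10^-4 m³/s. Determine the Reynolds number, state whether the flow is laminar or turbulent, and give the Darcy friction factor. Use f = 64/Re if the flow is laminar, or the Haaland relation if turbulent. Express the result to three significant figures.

Re ≈ 20.4; laminar; f = 64/Re ≈ 3.14

V = 4Q/(πD²) = 0.2533 m/s
Re = VD/ν = 0.2533·0.0417/5.19×10^-4 = 20.4
Re < 2300 → laminar → f = 64/Re = 3.144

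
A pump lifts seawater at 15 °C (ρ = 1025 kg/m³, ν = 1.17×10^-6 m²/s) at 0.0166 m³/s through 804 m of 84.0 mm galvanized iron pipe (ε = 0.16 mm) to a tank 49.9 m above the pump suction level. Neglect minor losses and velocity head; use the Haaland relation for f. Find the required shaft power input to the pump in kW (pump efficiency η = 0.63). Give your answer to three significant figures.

P_shaft ≈ 41.0 kW

V = 4Q/(πD²) = 2.995 m/s; Re = 2.15×10^5; ε/D = 0.00190; f = 0.02392
h_f = f(L/D)V²/2g = 104.7 m
Total head H = z + h_f = 49.9 + 104.7 = 154.6 m
P_hyd = ρgQH = 1025·9.81·0.0166·154.6 = 25.81 kW
P_shaft = P_hyd/η = 25.81/0.63 = 40.96 kW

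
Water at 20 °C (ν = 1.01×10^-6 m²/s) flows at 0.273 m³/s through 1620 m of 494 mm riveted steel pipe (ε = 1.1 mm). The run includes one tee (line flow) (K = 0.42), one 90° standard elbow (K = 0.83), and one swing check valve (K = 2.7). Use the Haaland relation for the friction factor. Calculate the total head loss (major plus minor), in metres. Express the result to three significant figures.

V = 4Q/(πD²) = 1.424 m/s; V²/2g = 0.1034 m
Re = 6.97×10^5, ε/D = 0.00223 → f = 0.02437 (Haaland)
Major: h_f = f(L/D)·V²/2g = 0.02437·3279·0.1034 = 8.263 m
Minor: ΣK = 3.95; h_m = ΣK·V²/2g = 0.4084 m
Total H_L = 8.263 + 0.4084 = 8.672 m

H_L ≈ 8.67 m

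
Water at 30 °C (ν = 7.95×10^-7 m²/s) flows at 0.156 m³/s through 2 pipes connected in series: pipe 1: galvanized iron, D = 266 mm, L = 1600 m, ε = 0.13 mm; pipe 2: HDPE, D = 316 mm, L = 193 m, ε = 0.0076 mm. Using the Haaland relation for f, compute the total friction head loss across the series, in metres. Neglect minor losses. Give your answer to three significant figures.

Pipe 1: V = 2.807 m/s, Re = 9.39×10^5, ε/D = 4.89×10^-4, f = 0.01712, h_1 = f(L/D)V²/2g = 41.37 m
Pipe 2: V = 1.989 m/s, Re = 7.91×10^5, ε/D = 2.41×10^-5, f = 0.01245, h_2 = f(L/D)V²/2g = 1.533 m
Series → Q common, losses add: H = Σh = 42.90 m

H ≈ 42.9 m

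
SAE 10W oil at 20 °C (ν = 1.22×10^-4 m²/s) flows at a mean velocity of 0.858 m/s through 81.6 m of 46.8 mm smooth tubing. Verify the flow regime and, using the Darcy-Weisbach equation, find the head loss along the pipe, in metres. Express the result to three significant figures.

Re = VD/ν = 0.858·0.04680/1.22×10^-4 = 329 → laminar (Re < 2300)
f = 64/Re = 0.1944
h_f = f(L/D)V²/(2g) = 0.1944·(81.6/0.04680)·0.858²/(2·9.81) = 12.72 m

h_f ≈ 12.7 m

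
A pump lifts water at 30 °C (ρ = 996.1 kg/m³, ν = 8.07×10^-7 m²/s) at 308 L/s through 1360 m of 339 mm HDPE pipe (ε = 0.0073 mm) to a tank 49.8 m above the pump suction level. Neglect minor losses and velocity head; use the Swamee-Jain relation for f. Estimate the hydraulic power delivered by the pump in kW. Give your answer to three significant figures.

P_hyd ≈ 233 kW

V = 4Q/(πD²) = 3.412 m/s; Re = 1.43×10^6; ε/D = 2.15×10^-5; f = 0.01156
h_f = f(L/D)V²/2g = 27.52 m
Total head H = z + h_f = 49.8 + 27.52 = 77.32 m
P_hyd = ρgQH = 996.1·9.81·0.308·77.32 = 232.7 kW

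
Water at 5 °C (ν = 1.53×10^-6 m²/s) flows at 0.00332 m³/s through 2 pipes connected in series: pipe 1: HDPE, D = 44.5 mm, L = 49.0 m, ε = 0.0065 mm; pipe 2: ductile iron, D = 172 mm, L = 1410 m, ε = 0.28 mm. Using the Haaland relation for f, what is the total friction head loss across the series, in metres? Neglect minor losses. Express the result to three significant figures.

H ≈ 5.43 m

Pipe 1: V = 2.135 m/s, Re = 6.21×10^4, ε/D = 1.46×10^-4, f = 0.02023, h_1 = f(L/D)V²/2g = 5.173 m
Pipe 2: V = 0.1429 m/s, Re = 1.61×10^4, ε/D = 0.00163, f = 0.02997, h_2 = f(L/D)V²/2g = 0.2556 m
Series → Q common, losses add: H = Σh = 5.428 m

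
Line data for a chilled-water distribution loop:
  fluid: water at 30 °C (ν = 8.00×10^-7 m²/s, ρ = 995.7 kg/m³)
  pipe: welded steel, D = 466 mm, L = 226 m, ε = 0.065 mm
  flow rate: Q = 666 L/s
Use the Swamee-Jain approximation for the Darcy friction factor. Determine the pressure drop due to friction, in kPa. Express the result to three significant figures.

V = 4Q/(πD²) = 4·0.666/(π·0.466²) = 3.905 m/s
Re = VD/ν = 3.905·0.466/8.00×10^-7 = 2.27×10^6 → turbulent
ε/D = 0.065/466 = 1.39×10^-4
Swamee-Jain: f = 0.01344
h_f = f(L/D)V²/(2g) = 0.01344·(226/0.466)·3.905²/(2·9.81) = 5.065 m
Δp = ρg·h_f = 995.7·9.81·5.065 = 49.47 kPa

Δp ≈ 49.5 kPa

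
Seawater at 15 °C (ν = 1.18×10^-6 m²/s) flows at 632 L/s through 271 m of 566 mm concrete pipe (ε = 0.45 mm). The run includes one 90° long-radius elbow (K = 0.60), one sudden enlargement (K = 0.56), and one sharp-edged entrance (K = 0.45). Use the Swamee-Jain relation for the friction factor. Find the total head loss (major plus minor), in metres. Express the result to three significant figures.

V = 4Q/(πD²) = 2.512 m/s; V²/2g = 0.3216 m
Re = 1.20×10^6, ε/D = 7.95×10^-4 → f = 0.01897 (Swamee-Jain)
Major: h_f = f(L/D)·V²/2g = 0.01897·478.8·0.3216 = 2.921 m
Minor: ΣK = 1.61; h_m = ΣK·V²/2g = 0.5177 m
Total H_L = 2.921 + 0.5177 = 3.438 m

H_L ≈ 3.44 m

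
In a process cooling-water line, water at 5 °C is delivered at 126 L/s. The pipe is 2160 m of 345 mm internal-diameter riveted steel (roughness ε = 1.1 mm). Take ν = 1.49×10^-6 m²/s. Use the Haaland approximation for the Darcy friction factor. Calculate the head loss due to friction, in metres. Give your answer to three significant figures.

V = 4Q/(πD²) = 4·0.126/(π·0.345²) = 1.348 m/s
Re = VD/ν = 1.348·0.345/1.49×10^-6 = 3.12×10^5 → turbulent
ε/D = 1.1/345 = 0.00319
Haaland: f = 0.02705
h_f = f(L/D)V²/(2g) = 0.02705·(2160/0.345)·1.348²/(2·9.81) = 15.68 m

h_f ≈ 15.7 m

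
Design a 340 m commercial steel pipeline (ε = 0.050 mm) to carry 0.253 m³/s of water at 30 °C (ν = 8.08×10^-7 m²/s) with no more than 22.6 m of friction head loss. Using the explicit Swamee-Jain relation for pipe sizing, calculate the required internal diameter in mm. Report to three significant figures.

D ≈ 261 mm

Swamee-Jain (Type III): D = 0.66·[ε^1.25·(LQ²/(gh_f))^4.75 + ν·Q^9.4·(L/(gh_f))^5.2]^0.04
LQ²/(gh_f) = 0.09816; L/(gh_f) = 1.534
Term 1 = ε^1.25·(…)^4.75 = 6.85×10^-11; Term 2 = ν·Q^9.4·(…)^5.2 = 1.83×10^-11
D = 0.66·(6.85×10^-11 + 1.83×10^-11)^0.04 = 0.2613 m = 261 mm
Check: V = 4.72 m/s, Re = 1.53×10^6, f = 0.01437, h_f = 21.2 m ≈ 22.6 m ✓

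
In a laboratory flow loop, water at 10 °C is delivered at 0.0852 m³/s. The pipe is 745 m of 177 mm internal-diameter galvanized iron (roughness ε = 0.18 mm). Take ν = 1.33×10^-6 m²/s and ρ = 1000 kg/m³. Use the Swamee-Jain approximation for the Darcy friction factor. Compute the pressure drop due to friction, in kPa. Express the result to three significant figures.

V = 4Q/(πD²) = 4·0.0852/(π·0.177²) = 3.463 m/s
Re = VD/ν = 3.463·0.177/1.33×10^-6 = 4.61×10^5 → turbulent
ε/D = 0.18/177 = 0.00102
Swamee-Jain: f = 0.02048
h_f = f(L/D)V²/(2g) = 0.02048·(745/0.177)·3.463²/(2·9.81) = 52.68 m
Δp = ρg·h_f = 1000·9.81·52.68 = 516.8 kPa

Δp ≈ 517 kPa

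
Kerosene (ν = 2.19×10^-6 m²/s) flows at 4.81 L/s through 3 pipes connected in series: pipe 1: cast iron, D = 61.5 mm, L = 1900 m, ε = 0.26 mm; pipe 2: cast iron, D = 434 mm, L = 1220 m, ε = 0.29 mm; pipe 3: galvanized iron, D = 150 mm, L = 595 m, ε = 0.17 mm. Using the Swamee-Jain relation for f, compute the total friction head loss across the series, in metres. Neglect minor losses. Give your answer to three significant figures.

Pipe 1: V = 1.619 m/s, Re = 4.55×10^4, ε/D = 0.00423, f = 0.03142, h_1 = f(L/D)V²/2g = 129.7 m
Pipe 2: V = 0.03251 m/s, Re = 6440, ε/D = 6.68×10^-4, f = 0.03603, h_2 = f(L/D)V²/2g = 0.005457 m
Pipe 3: V = 0.2722 m/s, Re = 1.86×10^4, ε/D = 0.00113, f = 0.02878, h_3 = f(L/D)V²/2g = 0.4311 m
Series → Q common, losses add: H = Σh = 130.2 m

H ≈ 130 m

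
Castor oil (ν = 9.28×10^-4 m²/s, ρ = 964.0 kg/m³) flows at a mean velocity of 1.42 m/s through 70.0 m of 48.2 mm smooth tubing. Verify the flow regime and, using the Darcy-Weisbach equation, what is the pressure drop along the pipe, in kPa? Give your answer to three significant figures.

Δp ≈ 1220 kPa

Re = VD/ν = 1.42·0.04820/9.28×10^-4 = 73.8 → laminar (Re < 2300)
f = 64/Re = 0.8677
h_f = f(L/D)V²/(2g) = 0.8677·(70.0/0.04820)·1.42²/(2·9.81) = 129.5 m
Δp = ρg·h_f = 964.0·9.81·129.5 = 1225 kPa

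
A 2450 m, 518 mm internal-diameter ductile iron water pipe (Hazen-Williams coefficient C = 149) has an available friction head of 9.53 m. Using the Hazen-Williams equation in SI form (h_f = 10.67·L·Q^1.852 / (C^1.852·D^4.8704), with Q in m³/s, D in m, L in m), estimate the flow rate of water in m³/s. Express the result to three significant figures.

Q ≈ 0.368 m³/s

Rearranging: Q = [h_f·C^1.852·D^4.8704 / (10.67·L)]^(1/1.852)
Q = [9.53·149^1.852·0.518^4.8704 / (10.67·2450)]^0.540 = 0.3676 m³/s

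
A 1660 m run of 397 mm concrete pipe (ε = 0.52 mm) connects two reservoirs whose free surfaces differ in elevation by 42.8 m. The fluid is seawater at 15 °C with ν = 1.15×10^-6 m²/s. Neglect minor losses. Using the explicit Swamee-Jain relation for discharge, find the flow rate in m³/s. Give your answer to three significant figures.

Q ≈ 0.381 m³/s

Swamee-Jain (Type II): Q = -0.965·√(gD⁵h_f/L)·ln[ε/(3.7D) + √(3.17ν²L/(gD³h_f))]
√(gD⁵h_f/L) = √(9.81·0.397⁵·42.8/1660) = 0.04994
ε/(3.7D) = 3.54×10^-4; √(3.17ν²L/(gD³h_f)) = 1.63×10^-5
Q = -0.965·0.04994·ln(3.703×10^-4) = 0.3808 m³/s
Check: V = 3.08 m/s, Re = 1.06×10^6, f = 0.02131, h_f = 43.0 m ≈ 42.8 m ✓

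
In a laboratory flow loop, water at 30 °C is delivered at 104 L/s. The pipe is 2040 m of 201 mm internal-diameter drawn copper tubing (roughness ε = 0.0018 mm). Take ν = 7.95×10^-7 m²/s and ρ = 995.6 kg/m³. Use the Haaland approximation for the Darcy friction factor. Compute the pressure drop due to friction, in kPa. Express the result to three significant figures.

V = 4Q/(πD²) = 4·0.104/(π·0.201²) = 3.278 m/s
Re = VD/ν = 3.278·0.201/7.95×10^-7 = 8.29×10^5 → turbulent
ε/D = 0.0018/201 = 8.96×10^-6
Haaland: f = 0.01210
h_f = f(L/D)V²/(2g) = 0.01210·(2040/0.201)·3.278²/(2·9.81) = 67.25 m
Δp = ρg·h_f = 995.6·9.81·67.25 = 656.8 kPa

Δp ≈ 657 kPa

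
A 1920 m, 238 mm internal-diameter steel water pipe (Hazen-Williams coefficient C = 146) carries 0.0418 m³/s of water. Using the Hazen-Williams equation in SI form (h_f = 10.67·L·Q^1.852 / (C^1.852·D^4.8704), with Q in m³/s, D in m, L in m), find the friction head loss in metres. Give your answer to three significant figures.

h_f = 10.67·1920·0.0418^1.852 / (146^1.852·0.238^4.8704) = 6.107 m

h_f ≈ 6.11 m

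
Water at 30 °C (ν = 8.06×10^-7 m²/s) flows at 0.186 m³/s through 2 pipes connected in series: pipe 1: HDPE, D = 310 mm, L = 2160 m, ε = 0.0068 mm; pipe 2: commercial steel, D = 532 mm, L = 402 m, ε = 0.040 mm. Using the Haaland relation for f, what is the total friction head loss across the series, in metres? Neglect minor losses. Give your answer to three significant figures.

H ≈ 26.4 m

Pipe 1: V = 2.464 m/s, Re = 9.48×10^5, ε/D = 2.19×10^-5, f = 0.01209, h_1 = f(L/D)V²/2g = 26.07 m
Pipe 2: V = 0.8368 m/s, Re = 5.52×10^5, ε/D = 7.52×10^-5, f = 0.01380, h_2 = f(L/D)V²/2g = 0.3722 m
Series → Q common, losses add: H = Σh = 26.45 m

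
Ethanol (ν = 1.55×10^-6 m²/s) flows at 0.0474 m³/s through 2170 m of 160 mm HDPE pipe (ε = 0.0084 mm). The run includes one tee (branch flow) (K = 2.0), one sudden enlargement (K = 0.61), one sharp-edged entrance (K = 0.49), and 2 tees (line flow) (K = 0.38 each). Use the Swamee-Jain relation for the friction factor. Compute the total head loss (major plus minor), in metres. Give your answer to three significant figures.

V = 4Q/(πD²) = 2.357 m/s; V²/2g = 0.2833 m
Re = 2.43×10^5, ε/D = 5.25×10^-5 → f = 0.01548 (Swamee-Jain)
Major: h_f = f(L/D)·V²/2g = 0.01548·13562·0.2833 = 59.46 m
Minor: ΣK = 3.86; h_m = ΣK·V²/2g = 1.093 m
Total H_L = 59.46 + 1.093 = 60.56 m

H_L ≈ 60.6 m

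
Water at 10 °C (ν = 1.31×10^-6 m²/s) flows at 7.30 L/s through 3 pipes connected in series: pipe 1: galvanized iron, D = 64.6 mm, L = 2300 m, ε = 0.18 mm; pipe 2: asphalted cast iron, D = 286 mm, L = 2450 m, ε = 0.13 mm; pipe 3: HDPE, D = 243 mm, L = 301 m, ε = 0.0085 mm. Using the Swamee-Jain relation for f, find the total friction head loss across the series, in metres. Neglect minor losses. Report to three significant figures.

Pipe 1: V = 2.227 m/s, Re = 1.10×10^5, ε/D = 0.00279, f = 0.02712, h_1 = f(L/D)V²/2g = 244.1 m
Pipe 2: V = 0.1136 m/s, Re = 2.48×10^4, ε/D = 4.55×10^-4, f = 0.02569, h_2 = f(L/D)V²/2g = 0.1448 m
Pipe 3: V = 0.1574 m/s, Re = 2.92×10^4, ε/D = 3.50×10^-5, f = 0.02363, h_3 = f(L/D)V²/2g = 0.03697 m
Series → Q common, losses add: H = Σh = 244.3 m

H ≈ 244 m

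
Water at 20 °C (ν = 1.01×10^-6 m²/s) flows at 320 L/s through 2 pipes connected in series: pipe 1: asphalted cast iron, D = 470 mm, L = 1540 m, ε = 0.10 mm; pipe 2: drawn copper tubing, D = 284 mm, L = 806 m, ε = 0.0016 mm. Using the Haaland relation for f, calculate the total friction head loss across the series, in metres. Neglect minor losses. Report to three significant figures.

Pipe 1: V = 1.844 m/s, Re = 8.58×10^5, ε/D = 2.13×10^-4, f = 0.01486, h_1 = f(L/D)V²/2g = 8.441 m
Pipe 2: V = 5.052 m/s, Re = 1.42×10^6, ε/D = 5.63×10^-6, f = 0.01106, h_2 = f(L/D)V²/2g = 40.81 m
Series → Q common, losses add: H = Σh = 49.25 m

H ≈ 49.3 m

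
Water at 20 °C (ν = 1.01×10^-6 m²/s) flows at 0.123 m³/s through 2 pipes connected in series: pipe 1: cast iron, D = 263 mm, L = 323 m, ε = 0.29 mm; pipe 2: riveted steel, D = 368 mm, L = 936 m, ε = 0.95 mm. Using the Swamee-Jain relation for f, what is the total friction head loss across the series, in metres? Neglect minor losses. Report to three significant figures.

H ≈ 11.1 m

Pipe 1: V = 2.264 m/s, Re = 5.90×10^5, ε/D = 0.00110, f = 0.02070, h_1 = f(L/D)V²/2g = 6.642 m
Pipe 2: V = 1.156 m/s, Re = 4.21×10^5, ε/D = 0.00258, f = 0.02558, h_2 = f(L/D)V²/2g = 4.434 m
Series → Q common, losses add: H = Σh = 11.08 m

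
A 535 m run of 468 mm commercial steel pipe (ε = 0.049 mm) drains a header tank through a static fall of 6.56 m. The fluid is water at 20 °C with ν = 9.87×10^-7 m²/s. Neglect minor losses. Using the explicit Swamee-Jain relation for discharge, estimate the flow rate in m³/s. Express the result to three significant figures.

Q ≈ 0.503 m³/s

Swamee-Jain (Type II): Q = -0.965·√(gD⁵h_f/L)·ln[ε/(3.7D) + √(3.17ν²L/(gD³h_f))]
√(gD⁵h_f/L) = √(9.81·0.468⁵·6.56/535) = 0.05197
ε/(3.7D) = 2.83×10^-5; √(3.17ν²L/(gD³h_f)) = 1.58×10^-5
Q = -0.965·0.05197·ln(4.412×10^-5) = 0.5029 m³/s
Check: V = 2.92 m/s, Re = 1.39×10^6, f = 0.01325, h_f = 6.60 m ≈ 6.56 m ✓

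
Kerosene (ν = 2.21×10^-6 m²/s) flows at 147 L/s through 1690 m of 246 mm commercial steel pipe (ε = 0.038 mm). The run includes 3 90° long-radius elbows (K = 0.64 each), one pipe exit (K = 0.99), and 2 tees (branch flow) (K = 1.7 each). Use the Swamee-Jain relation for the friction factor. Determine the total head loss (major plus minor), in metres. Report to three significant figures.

V = 4Q/(πD²) = 3.093 m/s; V²/2g = 0.4875 m
Re = 3.44×10^5, ε/D = 1.54×10^-4 → f = 0.01567 (Swamee-Jain)
Major: h_f = f(L/D)·V²/2g = 0.01567·6870·0.4875 = 52.49 m
Minor: ΣK = 6.31; h_m = ΣK·V²/2g = 3.076 m
Total H_L = 52.49 + 3.076 = 55.57 m

H_L ≈ 55.6 m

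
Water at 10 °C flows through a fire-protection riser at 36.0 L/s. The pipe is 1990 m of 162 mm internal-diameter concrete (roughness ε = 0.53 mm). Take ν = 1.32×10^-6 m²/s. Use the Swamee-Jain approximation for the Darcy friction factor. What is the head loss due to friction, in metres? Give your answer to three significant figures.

V = 4Q/(πD²) = 4·0.0360/(π·0.162²) = 1.747 m/s
Re = VD/ν = 1.747·0.162/1.32×10^-6 = 2.14×10^5 → turbulent
ε/D = 0.53/162 = 0.00327
Swamee-Jain: f = 0.02758
h_f = f(L/D)V²/(2g) = 0.02758·(1990/0.162)·1.747²/(2·9.81) = 52.67 m

h_f ≈ 52.7 m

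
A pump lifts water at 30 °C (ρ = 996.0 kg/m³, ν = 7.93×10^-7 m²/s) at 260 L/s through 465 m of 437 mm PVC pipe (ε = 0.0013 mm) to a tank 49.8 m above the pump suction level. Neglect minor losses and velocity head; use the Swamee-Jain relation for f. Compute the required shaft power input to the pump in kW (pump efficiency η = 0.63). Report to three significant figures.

V = 4Q/(πD²) = 1.733 m/s; Re = 9.55×10^5; ε/D = 2.97×10^-6; f = 0.01177
h_f = f(L/D)V²/2g = 1.918 m
Total head H = z + h_f = 49.8 + 1.918 = 51.72 m
P_hyd = ρgQH = 996.0·9.81·0.260·51.72 = 131.4 kW
P_shaft = P_hyd/η = 131.4/0.63 = 208.5 kW

P_shaft ≈ 209 kW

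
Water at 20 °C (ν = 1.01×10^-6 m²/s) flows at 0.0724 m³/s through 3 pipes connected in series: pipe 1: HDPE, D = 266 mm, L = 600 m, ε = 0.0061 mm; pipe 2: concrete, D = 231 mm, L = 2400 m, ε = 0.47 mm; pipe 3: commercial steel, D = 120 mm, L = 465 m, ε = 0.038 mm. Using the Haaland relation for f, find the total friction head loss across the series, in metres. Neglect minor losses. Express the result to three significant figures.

Pipe 1: V = 1.303 m/s, Re = 3.43×10^5, ε/D = 2.29×10^-5, f = 0.01420, h_1 = f(L/D)V²/2g = 2.771 m
Pipe 2: V = 1.728 m/s, Re = 3.95×10^5, ε/D = 0.00203, f = 0.02398, h_2 = f(L/D)V²/2g = 37.89 m
Pipe 3: V = 6.402 m/s, Re = 7.61×10^5, ε/D = 3.17×10^-4, f = 0.01593, h_3 = f(L/D)V²/2g = 128.9 m
Series → Q common, losses add: H = Σh = 169.6 m

H ≈ 170 m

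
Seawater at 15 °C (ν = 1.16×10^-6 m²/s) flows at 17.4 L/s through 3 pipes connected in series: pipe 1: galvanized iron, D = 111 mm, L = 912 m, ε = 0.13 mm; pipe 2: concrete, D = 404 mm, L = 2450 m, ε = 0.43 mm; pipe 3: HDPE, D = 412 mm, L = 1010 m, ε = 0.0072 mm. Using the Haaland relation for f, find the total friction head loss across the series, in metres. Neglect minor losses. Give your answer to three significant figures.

H ≈ 29.6 m

Pipe 1: V = 1.798 m/s, Re = 1.72×10^5, ε/D = 0.00117, f = 0.02174, h_1 = f(L/D)V²/2g = 29.43 m
Pipe 2: V = 0.1357 m/s, Re = 4.73×10^4, ε/D = 0.00106, f = 0.02409, h_2 = f(L/D)V²/2g = 0.1372 m
Pipe 3: V = 0.1305 m/s, Re = 4.64×10^4, ε/D = 1.75×10^-5, f = 0.02111, h_3 = f(L/D)V²/2g = 0.04493 m
Series → Q common, losses add: H = Σh = 29.61 m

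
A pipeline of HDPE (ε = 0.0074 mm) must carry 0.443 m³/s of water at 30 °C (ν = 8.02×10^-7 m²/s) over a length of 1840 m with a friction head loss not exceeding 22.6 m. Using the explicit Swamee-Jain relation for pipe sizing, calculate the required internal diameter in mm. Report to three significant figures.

Swamee-Jain (Type III): D = 0.66·[ε^1.25·(LQ²/(gh_f))^4.75 + ν·Q^9.4·(L/(gh_f))^5.2]^0.04
LQ²/(gh_f) = 1.629; L/(gh_f) = 8.299
Term 1 = ε^1.25·(…)^4.75 = 3.92×10^-6; Term 2 = ν·Q^9.4·(…)^5.2 = 2.29×10^-5
D = 0.66·(3.92×10^-6 + 2.29×10^-5)^0.04 = 0.4332 m = 433 mm
Check: V = 3.01 m/s, Re = 1.62×10^6, f = 0.01126, h_f = 22.0 m ≈ 22.6 m ✓

D ≈ 433 mm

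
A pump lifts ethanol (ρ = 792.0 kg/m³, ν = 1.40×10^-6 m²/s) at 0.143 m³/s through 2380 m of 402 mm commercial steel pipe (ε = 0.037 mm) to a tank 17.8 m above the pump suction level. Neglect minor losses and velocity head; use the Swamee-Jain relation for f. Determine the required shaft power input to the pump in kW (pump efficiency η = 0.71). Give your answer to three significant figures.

P_shaft ≈ 37.0 kW

V = 4Q/(πD²) = 1.127 m/s; Re = 3.24×10^5; ε/D = 9.20×10^-5; f = 0.01520
h_f = f(L/D)V²/2g = 5.822 m
Total head H = z + h_f = 17.8 + 5.822 = 23.62 m
P_hyd = ρgQH = 792.0·9.81·0.143·23.62 = 26.24 kW
P_shaft = P_hyd/η = 26.24/0.71 = 36.96 kW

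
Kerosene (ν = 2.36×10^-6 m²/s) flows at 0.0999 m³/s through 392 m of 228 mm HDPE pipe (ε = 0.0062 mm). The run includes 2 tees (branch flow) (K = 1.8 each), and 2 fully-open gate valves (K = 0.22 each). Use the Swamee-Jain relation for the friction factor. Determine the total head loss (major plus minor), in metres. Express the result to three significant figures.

H_L ≈ 9.27 m

V = 4Q/(πD²) = 2.447 m/s; V²/2g = 0.3051 m
Re = 2.36×10^5, ε/D = 2.72×10^-5 → f = 0.01531 (Swamee-Jain)
Major: h_f = f(L/D)·V²/2g = 0.01531·1719·0.3051 = 8.033 m
Minor: ΣK = 4.04; h_m = ΣK·V²/2g = 1.233 m
Total H_L = 8.033 + 1.233 = 9.266 m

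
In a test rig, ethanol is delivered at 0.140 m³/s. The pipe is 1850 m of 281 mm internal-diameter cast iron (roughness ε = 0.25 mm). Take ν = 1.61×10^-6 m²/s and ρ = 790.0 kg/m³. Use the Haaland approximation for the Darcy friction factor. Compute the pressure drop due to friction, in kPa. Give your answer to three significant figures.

V = 4Q/(πD²) = 4·0.140/(π·0.281²) = 2.257 m/s
Re = VD/ν = 2.257·0.281/1.61×10^-6 = 3.94×10^5 → turbulent
ε/D = 0.25/281 = 8.90×10^-4
Haaland: f = 0.01984
h_f = f(L/D)V²/(2g) = 0.01984·(1850/0.281)·2.257²/(2·9.81) = 33.92 m
Δp = ρg·h_f = 790.0·9.81·33.92 = 262.9 kPa

Δp ≈ 263 kPa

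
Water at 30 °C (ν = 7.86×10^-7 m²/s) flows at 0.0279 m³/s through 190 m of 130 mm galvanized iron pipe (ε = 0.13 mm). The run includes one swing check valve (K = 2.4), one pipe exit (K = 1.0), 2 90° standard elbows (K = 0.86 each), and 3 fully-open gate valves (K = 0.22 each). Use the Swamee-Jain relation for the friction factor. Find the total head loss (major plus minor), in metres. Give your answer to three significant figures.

H_L ≈ 8.09 m

V = 4Q/(πD²) = 2.102 m/s; V²/2g = 0.2252 m
Re = 3.48×10^5, ε/D = 0.00100 → f = 0.02062 (Swamee-Jain)
Major: h_f = f(L/D)·V²/2g = 0.02062·1462·0.2252 = 6.786 m
Minor: ΣK = 5.78; h_m = ΣK·V²/2g = 1.302 m
Total H_L = 6.786 + 1.302 = 8.087 m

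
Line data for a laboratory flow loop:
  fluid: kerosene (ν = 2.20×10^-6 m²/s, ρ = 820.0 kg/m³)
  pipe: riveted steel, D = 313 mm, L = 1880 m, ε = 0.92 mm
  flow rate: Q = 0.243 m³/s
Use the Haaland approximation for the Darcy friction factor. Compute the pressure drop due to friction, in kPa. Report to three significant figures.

Δp ≈ 647 kPa

V = 4Q/(πD²) = 4·0.243/(π·0.313²) = 3.158 m/s
Re = VD/ν = 3.158·0.313/2.20×10^-6 = 4.49×10^5 → turbulent
ε/D = 0.92/313 = 0.00294
Haaland: f = 0.02634
h_f = f(L/D)V²/(2g) = 0.02634·(1880/0.313)·3.158²/(2·9.81) = 80.43 m
Δp = ρg·h_f = 820.0·9.81·80.43 = 647.0 kPa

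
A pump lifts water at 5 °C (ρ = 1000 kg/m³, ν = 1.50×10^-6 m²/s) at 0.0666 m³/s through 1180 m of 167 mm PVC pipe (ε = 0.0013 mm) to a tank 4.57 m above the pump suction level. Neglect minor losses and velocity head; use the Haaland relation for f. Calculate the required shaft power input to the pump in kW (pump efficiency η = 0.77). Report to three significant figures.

V = 4Q/(πD²) = 3.041 m/s; Re = 3.39×10^5; ε/D = 7.78×10^-6; f = 0.01409
h_f = f(L/D)V²/2g = 46.91 m
Total head H = z + h_f = 4.57 + 46.91 = 51.48 m
P_hyd = ρgQH = 1000·9.81·0.0666·51.48 = 33.64 kW
P_shaft = P_hyd/η = 33.64/0.77 = 43.68 kW

P_shaft ≈ 43.7 kW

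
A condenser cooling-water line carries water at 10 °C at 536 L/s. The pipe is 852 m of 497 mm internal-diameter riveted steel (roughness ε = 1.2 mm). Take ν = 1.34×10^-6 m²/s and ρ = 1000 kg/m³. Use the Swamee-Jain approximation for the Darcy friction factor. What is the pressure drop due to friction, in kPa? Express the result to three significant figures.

Δp ≈ 163 kPa

V = 4Q/(πD²) = 4·0.536/(π·0.497²) = 2.763 m/s
Re = VD/ν = 2.763·0.497/1.34×10^-6 = 1.02×10^6 → turbulent
ε/D = 1.2/497 = 0.00241
Swamee-Jain: f = 0.02487
h_f = f(L/D)V²/(2g) = 0.02487·(852/0.497)·2.763²/(2·9.81) = 16.59 m
Δp = ρg·h_f = 1000·9.81·16.59 = 162.7 kPa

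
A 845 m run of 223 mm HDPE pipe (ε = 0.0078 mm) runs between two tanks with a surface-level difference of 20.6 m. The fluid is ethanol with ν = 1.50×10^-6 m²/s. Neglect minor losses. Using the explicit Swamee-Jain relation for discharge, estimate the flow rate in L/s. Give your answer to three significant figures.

Q ≈ 107 L/s

Swamee-Jain (Type II): Q = -0.965·√(gD⁵h_f/L)·ln[ε/(3.7D) + √(3.17ν²L/(gD³h_f))]
√(gD⁵h_f/L) = √(9.81·0.223⁵·20.6/845) = 0.01148
ε/(3.7D) = 9.45×10^-6; √(3.17ν²L/(gD³h_f)) = 5.19×10^-5
Q = -0.965·0.01148·ln(6.131×10^-5) = 0.1075 m³/s
Check: V = 2.75 m/s, Re = 4.09×10^5, f = 0.01405, h_f = 20.6 m ≈ 20.6 m ✓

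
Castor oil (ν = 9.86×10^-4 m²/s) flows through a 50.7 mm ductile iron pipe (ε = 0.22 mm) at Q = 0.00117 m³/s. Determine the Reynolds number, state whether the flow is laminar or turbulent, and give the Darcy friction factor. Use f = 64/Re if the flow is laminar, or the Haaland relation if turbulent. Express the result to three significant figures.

V = 4Q/(πD²) = 0.5795 m/s
Re = VD/ν = 0.5795·0.0507/9.86×10^-4 = 29.8
Re < 2300 → laminar → f = 64/Re = 2.148

Re ≈ 29.8; laminar; f = 64/Re ≈ 2.15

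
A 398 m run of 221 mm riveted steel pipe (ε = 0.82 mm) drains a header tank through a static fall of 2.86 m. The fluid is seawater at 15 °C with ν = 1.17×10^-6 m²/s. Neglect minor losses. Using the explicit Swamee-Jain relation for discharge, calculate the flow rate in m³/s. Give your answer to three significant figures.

Q ≈ 0.0402 m³/s

Swamee-Jain (Type II): Q = -0.965·√(gD⁵h_f/L)·ln[ε/(3.7D) + √(3.17ν²L/(gD³h_f))]
√(gD⁵h_f/L) = √(9.81·0.221⁵·2.86/398) = 0.006096
ε/(3.7D) = 0.00100; √(3.17ν²L/(gD³h_f)) = 7.55×10^-5
Q = -0.965·0.006096·ln(0.001078) = 0.04019 m³/s
Check: V = 1.05 m/s, Re = 1.98×10^5, f = 0.02857, h_f = 2.88 m ≈ 2.86 m ✓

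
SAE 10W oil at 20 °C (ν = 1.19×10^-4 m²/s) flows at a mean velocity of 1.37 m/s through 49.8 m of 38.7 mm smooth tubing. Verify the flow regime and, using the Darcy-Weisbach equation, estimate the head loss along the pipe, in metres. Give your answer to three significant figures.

h_f ≈ 17.7 m

Re = VD/ν = 1.37·0.03870/1.19×10^-4 = 446 → laminar (Re < 2300)
f = 64/Re = 0.1436
h_f = f(L/D)V²/(2g) = 0.1436·(49.8/0.03870)·1.37²/(2·9.81) = 17.68 m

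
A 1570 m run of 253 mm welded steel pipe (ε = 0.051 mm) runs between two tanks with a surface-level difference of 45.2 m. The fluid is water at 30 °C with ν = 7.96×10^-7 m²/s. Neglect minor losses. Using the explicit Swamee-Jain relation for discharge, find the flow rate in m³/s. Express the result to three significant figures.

Swamee-Jain (Type II): Q = -0.965·√(gD⁵h_f/L)·ln[ε/(3.7D) + √(3.17ν²L/(gD³h_f))]
√(gD⁵h_f/L) = √(9.81·0.253⁵·45.2/1570) = 0.01711
ε/(3.7D) = 5.45×10^-5; √(3.17ν²L/(gD³h_f)) = 2.10×10^-5
Q = -0.965·0.01711·ln(7.544×10^-5) = 0.1567 m³/s
Check: V = 3.12 m/s, Re = 9.91×10^5, f = 0.01480, h_f = 45.5 m ≈ 45.2 m ✓

Q ≈ 0.157 m³/s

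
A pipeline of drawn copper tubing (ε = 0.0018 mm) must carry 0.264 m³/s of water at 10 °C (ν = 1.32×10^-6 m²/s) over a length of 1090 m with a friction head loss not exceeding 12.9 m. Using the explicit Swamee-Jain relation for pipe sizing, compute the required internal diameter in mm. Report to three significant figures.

Swamee-Jain (Type III): D = 0.66·[ε^1.25·(LQ²/(gh_f))^4.75 + ν·Q^9.4·(L/(gh_f))^5.2]^0.04
LQ²/(gh_f) = 0.6003; L/(gh_f) = 8.613
Term 1 = ε^1.25·(…)^4.75 = 5.84×10^-9; Term 2 = ν·Q^9.4·(…)^5.2 = 3.52×10^-7
D = 0.66·(5.84×10^-9 + 3.52×10^-7)^0.04 = 0.3645 m = 364 mm
Check: V = 2.53 m/s, Re = 6.99×10^5, f = 0.01244, h_f = 12.1 m ≈ 12.9 m ✓

D ≈ 364 mm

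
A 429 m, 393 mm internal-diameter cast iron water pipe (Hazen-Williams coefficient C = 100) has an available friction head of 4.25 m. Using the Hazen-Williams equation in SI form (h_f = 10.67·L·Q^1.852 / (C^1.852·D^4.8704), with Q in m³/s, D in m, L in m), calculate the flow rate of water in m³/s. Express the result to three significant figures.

Rearranging: Q = [h_f·C^1.852·D^4.8704 / (10.67·L)]^(1/1.852)
Q = [4.25·100^1.852·0.393^4.8704 / (10.67·429)]^0.540 = 0.1977 m³/s

Q ≈ 0.198 m³/s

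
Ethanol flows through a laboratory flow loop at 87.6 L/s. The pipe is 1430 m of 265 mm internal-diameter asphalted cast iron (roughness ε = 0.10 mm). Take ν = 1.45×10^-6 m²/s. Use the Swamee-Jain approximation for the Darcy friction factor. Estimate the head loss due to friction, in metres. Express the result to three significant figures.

V = 4Q/(πD²) = 4·0.0876/(π·0.265²) = 1.588 m/s
Re = VD/ν = 1.588·0.265/1.45×10^-6 = 2.90×10^5 → turbulent
ε/D = 0.10/265 = 3.77×10^-4
Swamee-Jain: f = 0.01763
h_f = f(L/D)V²/(2g) = 0.01763·(1430/0.265)·1.588²/(2·9.81) = 12.23 m

h_f ≈ 12.2 m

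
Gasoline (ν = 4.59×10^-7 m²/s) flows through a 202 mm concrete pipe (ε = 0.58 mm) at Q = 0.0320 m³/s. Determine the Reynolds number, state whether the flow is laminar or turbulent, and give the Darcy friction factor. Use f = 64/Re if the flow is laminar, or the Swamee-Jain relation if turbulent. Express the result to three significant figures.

V = 4Q/(πD²) = 0.9985 m/s
Re = VD/ν = 0.9985·0.202/4.59×10^-7 = 4.39×10^5
Re > 4000 → turbulent; ε/D = 0.00287
Swamee-Jain: f = 0.02628

Re ≈ 4.39×10^5; turbulent; f ≈ 0.0263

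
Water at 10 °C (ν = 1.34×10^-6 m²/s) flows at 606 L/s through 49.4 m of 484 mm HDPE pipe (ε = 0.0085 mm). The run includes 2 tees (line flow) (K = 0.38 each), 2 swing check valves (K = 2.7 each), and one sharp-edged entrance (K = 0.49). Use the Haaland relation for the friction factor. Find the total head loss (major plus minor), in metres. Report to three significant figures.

V = 4Q/(πD²) = 3.294 m/s; V²/2g = 0.5529 m
Re = 1.19×10^6, ε/D = 1.76×10^-5 → f = 0.01162 (Haaland)
Major: h_f = f(L/D)·V²/2g = 0.01162·102.1·0.5529 = 0.6560 m
Minor: ΣK = 6.65; h_m = ΣK·V²/2g = 3.677 m
Total H_L = 0.6560 + 3.677 = 4.333 m

H_L ≈ 4.33 m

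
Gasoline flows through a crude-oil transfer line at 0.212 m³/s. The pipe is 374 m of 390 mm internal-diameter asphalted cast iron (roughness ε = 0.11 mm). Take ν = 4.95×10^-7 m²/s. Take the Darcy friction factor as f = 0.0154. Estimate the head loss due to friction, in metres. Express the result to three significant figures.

h_f ≈ 2.37 m

V = 4Q/(πD²) = 4·0.212/(π·0.390²) = 1.775 m/s
h_f = f(L/D)V²/(2g) = 0.01540·(374/0.390)·1.775²/(2·9.81) = 2.371 m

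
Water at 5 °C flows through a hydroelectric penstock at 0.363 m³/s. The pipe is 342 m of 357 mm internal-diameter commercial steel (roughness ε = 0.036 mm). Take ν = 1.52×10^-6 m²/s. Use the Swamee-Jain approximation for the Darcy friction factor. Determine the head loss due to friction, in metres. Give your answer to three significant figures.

V = 4Q/(πD²) = 4·0.363/(π·0.357²) = 3.626 m/s
Re = VD/ν = 3.626·0.357/1.52×10^-6 = 8.52×10^5 → turbulent
ε/D = 0.036/357 = 1.01×10^-4
Swamee-Jain: f = 0.01371
h_f = f(L/D)V²/(2g) = 0.01371·(342/0.357)·3.626²/(2·9.81) = 8.803 m

h_f ≈ 8.80 m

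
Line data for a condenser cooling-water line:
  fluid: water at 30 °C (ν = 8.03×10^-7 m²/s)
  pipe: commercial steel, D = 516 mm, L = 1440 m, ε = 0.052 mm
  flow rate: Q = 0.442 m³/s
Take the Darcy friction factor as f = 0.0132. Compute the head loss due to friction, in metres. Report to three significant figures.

V = 4Q/(πD²) = 4·0.442/(π·0.516²) = 2.114 m/s
h_f = f(L/D)V²/(2g) = 0.01320·(1440/0.516)·2.114²/(2·9.81) = 8.388 m

h_f ≈ 8.39 m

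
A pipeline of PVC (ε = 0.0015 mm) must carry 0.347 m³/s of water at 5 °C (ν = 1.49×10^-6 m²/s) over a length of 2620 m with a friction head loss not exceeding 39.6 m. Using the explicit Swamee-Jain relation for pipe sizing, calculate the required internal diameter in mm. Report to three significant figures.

Swamee-Jain (Type III): D = 0.66·[ε^1.25·(LQ²/(gh_f))^4.75 + ν·Q^9.4·(L/(gh_f))^5.2]^0.04
LQ²/(gh_f) = 0.8121; L/(gh_f) = 6.744
Term 1 = ε^1.25·(…)^4.75 = 1.95×10^-8; Term 2 = ν·Q^9.4·(…)^5.2 = 1.45×10^-6
D = 0.66·(1.95×10^-8 + 1.45×10^-6)^0.04 = 0.3857 m = 386 mm
Check: V = 2.97 m/s, Re = 7.69×10^5, f = 0.01222, h_f = 37.3 m ≈ 39.6 m ✓

D ≈ 386 mm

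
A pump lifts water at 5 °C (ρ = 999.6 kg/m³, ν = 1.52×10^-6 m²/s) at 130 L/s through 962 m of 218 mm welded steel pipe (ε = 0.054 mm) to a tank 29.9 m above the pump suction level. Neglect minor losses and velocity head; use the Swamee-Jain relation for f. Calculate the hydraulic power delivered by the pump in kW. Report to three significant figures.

V = 4Q/(πD²) = 3.483 m/s; Re = 5.00×10^5; ε/D = 2.48×10^-4; f = 0.01594
h_f = f(L/D)V²/2g = 43.49 m
Total head H = z + h_f = 29.9 + 43.49 = 73.39 m
P_hyd = ρgQH = 999.6·9.81·0.130·73.39 = 93.56 kW

P_hyd ≈ 93.6 kW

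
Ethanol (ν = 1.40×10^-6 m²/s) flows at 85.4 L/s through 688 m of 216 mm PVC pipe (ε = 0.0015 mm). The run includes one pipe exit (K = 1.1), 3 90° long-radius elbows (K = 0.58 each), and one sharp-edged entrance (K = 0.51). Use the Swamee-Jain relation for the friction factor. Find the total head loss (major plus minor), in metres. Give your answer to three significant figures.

H_L ≈ 13.3 m

V = 4Q/(πD²) = 2.331 m/s; V²/2g = 0.2768 m
Re = 3.60×10^5, ε/D = 6.94×10^-6 → f = 0.01399 (Swamee-Jain)
Major: h_f = f(L/D)·V²/2g = 0.01399·3185·0.2768 = 12.34 m
Minor: ΣK = 3.35; h_m = ΣK·V²/2g = 0.9274 m
Total H_L = 12.34 + 0.9274 = 13.26 m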